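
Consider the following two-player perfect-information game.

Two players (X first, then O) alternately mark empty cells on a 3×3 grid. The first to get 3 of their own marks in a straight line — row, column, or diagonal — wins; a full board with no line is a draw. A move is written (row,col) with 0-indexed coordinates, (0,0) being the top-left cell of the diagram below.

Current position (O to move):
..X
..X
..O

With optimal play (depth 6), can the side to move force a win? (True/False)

O winning at [..X/..X/..O]: True

[..X/..X/..O] O move#1: (0,0):-1/O.X/..X/..O, (0,1):-1/.OX/..X/..O, (1,0):+0/..X/O.X/..O, (1,1):+0/..X/.OX/..O, (2,0):+1/..X/..X/O.O*, (2,1):+1/..X/..X/.OO
[..X/..X/O.O] X move#2: (0,0):-1/X.X/..X/O.O*, (0,1):-1/.XX/..X/O.O, (1,0):-1/..X/X.X/O.O, (1,1):-1/..X/.XX/O.O, (2,1):-1/..X/..X/OXO
[X.X/..X/O.O] O move#3: (0,1):+0/XOX/..X/O.O, (1,0):-1/X.X/O.X/O.O, (1,1):-1/X.X/.OX/O.O, (2,1):+1/X.X/..X/OOO*
[X.X/..X/OOO] end (terminal -1, X#4); searched ..X/..X/..O to 6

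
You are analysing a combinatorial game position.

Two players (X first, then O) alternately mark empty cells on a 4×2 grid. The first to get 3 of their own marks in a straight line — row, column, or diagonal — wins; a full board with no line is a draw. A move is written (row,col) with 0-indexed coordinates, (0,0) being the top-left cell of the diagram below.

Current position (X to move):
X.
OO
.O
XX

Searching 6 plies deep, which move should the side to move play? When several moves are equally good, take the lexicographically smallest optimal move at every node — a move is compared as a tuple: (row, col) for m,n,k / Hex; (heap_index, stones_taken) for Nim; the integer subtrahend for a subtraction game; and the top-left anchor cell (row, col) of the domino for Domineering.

X's best at [X./OO/.O/XX]: (0,1)

[X./OO/.O/XX] X move#1: (0,1):+0/XX/OO/.O/XX*, (2,0):-1/X./OO/XO/XX
[XX/OO/.O/XX] O move#2: (2,0):+0/XX/OO/OO/XX*
[XX/OO/OO/XX] end (terminal +0, X#3); searched X./OO/.O/XX to 6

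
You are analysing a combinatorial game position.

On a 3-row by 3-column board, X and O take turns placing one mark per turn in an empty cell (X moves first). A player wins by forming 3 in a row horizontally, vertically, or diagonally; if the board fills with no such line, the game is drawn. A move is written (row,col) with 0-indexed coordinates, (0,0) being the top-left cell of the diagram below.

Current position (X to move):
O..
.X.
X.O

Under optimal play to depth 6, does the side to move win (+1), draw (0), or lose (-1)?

ply 1, X at O../.X./X.O | (0,1)=+1→OX./.X./X.O*; (0,2)=+1→O.X/.X./X.O; (1,0)=+1→O../XX./X.O; (1,2)=+1→O../.XX/X.O; (2,1)=+1→O../.X./XXO
ply 2, O at OX./.X./X.O | (0,2)=-1→OXO/.X./X.O*; (1,0)=-1→OX./OX./X.O; (1,2)=-1→OX./.XO/X.O; (2,1)=-1→OX./.X./XOO
ply 3, X at OXO/.X./X.O | (1,0)=-1→OXO/XX./X.O; (1,2)=+1→OXO/.XX/X.O*; (2,1)=+1→OXO/.X./XXO
ply 4, O at OXO/.XX/X.O | (1,0)=-1→OXO/OXX/X.O*; (2,1)=-1→OXO/.XX/XOO
ply 5, X at OXO/OXX/X.O | (2,1)=+1→OXO/OXX/XXO*
ply 6: OXO/OXX/XXO is terminal -1 (O); from O../.X./X.O depth 6

value(O../.X./X.O, X) = +1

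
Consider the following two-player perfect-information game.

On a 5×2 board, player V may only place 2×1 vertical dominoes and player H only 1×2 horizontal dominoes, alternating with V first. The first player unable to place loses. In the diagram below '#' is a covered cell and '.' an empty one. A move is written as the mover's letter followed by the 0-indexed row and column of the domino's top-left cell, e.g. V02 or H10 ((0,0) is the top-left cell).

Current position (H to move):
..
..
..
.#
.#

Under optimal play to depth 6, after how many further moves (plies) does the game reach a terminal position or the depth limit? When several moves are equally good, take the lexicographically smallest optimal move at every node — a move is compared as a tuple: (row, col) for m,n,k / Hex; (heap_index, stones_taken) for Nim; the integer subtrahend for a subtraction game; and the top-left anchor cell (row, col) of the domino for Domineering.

p1 H@[../../../.#/.#]: H00[##/../../.#/.#]-1 H10[../##/../.#/.#]+1* H20[../../##/.#/.#]-1
p2 V@[../##/../.#/.#]: V20[../##/#./##/.#]-1* V30[../##/../##/##]-1
p3 H@[../##/#./##/.#]: H00[##/##/#./##/.#]+1*
p4 V@[##/##/#./##/.#] terminal -1; root [../../../.#/.#] d6

PV length from [../../../.#/.#]: 3 plies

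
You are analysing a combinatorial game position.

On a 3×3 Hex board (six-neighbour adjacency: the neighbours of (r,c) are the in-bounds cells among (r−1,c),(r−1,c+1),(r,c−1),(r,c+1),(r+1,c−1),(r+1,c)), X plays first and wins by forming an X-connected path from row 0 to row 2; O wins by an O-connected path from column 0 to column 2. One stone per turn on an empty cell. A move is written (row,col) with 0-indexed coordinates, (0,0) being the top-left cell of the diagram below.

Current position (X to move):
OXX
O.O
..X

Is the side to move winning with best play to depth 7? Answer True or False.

ply 1, X at OXX/O.O/..X | (1,1)=+1→OXX/OXO/..X*; (2,0)=-1→OXX/O.O/X.X; (2,1)=-1→OXX/O.O/.XX
ply 2, O at OXX/OXO/..X | (2,0)=-1→OXX/OXO/O.X*; (2,1)=-1→OXX/OXO/.OX
ply 3, X at OXX/OXO/O.X | (2,1)=+1→OXX/OXO/OXX*
ply 4: OXX/OXO/OXX is terminal -1 (O); from OXX/O.O/..X depth 7

X winning at [OXX/O.O/..X]: True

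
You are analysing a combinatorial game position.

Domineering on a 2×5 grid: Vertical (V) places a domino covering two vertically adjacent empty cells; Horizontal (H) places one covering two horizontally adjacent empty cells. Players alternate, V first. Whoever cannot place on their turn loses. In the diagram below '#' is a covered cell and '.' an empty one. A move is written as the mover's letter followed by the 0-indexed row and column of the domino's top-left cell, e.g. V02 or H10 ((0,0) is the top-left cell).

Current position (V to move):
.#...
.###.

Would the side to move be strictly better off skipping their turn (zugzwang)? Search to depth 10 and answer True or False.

zugzwang(.#.../.###., V) = False

ply 1, V at .#.../.###. | V00=-1→##.../####.; V04=+1→.#..#/.####*
ply 2, H at .#..#/.#### | H02=-1→.####/.####*
ply 3, V at .####/.#### | V00=+1→#####/#####*
ply 4: #####/##### is terminal -1 (H); from .#.../.###. depth 10
suppose V passes — search the same position with H to move:
pass> ply 1, H at .#.../.###. | H02=-1→.###./.###.*; H03=-1→.#.##/.###.
pass> ply 2, V at .###./.###. | V00=+1→####./####.*; V04=+1→.####/.####
pass> ply 3: ####./####. is terminal -1 (H); from .#.../.###. depth 10
for V: play +1, pass +1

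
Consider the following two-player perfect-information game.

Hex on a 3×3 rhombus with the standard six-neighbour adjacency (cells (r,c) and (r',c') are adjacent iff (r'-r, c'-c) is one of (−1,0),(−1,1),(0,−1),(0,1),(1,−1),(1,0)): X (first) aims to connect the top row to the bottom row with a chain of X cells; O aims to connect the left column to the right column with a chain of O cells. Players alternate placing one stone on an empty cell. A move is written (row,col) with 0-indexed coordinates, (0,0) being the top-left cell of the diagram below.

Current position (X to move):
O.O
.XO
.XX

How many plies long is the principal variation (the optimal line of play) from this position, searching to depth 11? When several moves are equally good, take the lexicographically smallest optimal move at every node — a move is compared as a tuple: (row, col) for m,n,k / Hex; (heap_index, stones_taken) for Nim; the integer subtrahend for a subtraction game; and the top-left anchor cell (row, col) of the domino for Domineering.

PV length from [O.O/.XO/.XX]: 1 ply

p1 X@[O.O/.XO/.XX]: (0,1)[OXO/.XO/.XX]+1* (1,0)[O.O/XXO/.XX]-1 (2,0)[O.O/.XO/XXX]-1
p2 O@[OXO/.XO/.XX] terminal -1; root [O.O/.XO/.XX] d11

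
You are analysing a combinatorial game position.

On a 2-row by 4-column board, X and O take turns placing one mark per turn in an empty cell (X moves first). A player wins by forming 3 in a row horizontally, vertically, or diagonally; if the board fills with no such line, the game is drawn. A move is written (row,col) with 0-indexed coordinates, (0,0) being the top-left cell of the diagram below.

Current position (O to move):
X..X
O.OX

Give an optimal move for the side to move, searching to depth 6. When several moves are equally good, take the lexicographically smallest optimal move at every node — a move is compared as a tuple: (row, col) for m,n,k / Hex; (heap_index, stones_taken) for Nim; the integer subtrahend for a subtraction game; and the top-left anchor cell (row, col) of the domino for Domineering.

O's best at [X..X/O.OX]: (1,1)

[X..X/O.OX] O move#1: (0,1):+0/XO.X/O.OX, (0,2):+0/X.OX/O.OX, (1,1):+1/X..X/OOOX*
[X..X/OOOX] end (terminal -1, X#2); searched X..X/O.OX to 6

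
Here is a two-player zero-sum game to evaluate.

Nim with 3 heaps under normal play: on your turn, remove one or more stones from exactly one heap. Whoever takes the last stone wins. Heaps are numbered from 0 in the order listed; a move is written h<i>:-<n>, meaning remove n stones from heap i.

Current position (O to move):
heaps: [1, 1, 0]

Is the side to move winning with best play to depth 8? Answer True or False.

O winning at [(1,1,0)]: False

ply 1, O at (1,1,0) | h0:-1=-1→(0,1,0)*; h1:-1=-1→(1,0,0)
ply 2, X at (0,1,0) | h1:-1=+1→(0,0,0)*
ply 3: (0,0,0) is terminal -1 (O); from (1,1,0) depth 8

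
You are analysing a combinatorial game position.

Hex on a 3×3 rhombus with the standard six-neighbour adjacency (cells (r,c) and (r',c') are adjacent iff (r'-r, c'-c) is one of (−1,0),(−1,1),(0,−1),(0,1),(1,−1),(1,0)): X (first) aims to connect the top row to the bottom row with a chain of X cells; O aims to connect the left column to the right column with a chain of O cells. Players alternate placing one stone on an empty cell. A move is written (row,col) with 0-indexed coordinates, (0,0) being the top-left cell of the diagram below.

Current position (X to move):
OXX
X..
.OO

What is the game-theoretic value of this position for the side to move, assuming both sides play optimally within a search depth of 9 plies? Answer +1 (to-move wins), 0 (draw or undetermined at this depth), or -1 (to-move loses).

ply 1, X at OXX/X../.OO | (1,1)=-1→OXX/XX./.OO; (1,2)=-1→OXX/X.X/.OO; (2,0)=+1→OXX/X../XOO*
ply 2: OXX/X../XOO is terminal -1 (O); from OXX/X../.OO depth 9

value(OXX/X../.OO, X) = +1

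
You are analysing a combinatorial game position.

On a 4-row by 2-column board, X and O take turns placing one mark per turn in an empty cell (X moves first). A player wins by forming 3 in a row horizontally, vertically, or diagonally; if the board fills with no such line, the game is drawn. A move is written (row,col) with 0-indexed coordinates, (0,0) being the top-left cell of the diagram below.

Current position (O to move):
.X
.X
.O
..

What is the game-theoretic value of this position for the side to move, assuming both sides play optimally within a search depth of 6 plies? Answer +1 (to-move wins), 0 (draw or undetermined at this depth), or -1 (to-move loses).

value(.X/.X/.O/.., O) = 0

[.X/.X/.O/..] O move#1: (0,0):+0/OX/.X/.O/..*, (1,0):+0/.X/OX/.O/.., (2,0):+0/.X/.X/OO/.., (3,0):+0/.X/.X/.O/O., (3,1):+0/.X/.X/.O/.O
[OX/.X/.O/..] X move#2: (1,0):+0/OX/XX/.O/..*, (2,0):+0/OX/.X/XO/.., (3,0):+0/OX/.X/.O/X., (3,1):+0/OX/.X/.O/.X
[OX/XX/.O/..] O move#3: (2,0):+0/OX/XX/OO/..*, (3,0):+0/OX/XX/.O/O., (3,1):+0/OX/XX/.O/.O
[OX/XX/OO/..] X move#4: (3,0):+0/OX/XX/OO/X.*, (3,1):+0/OX/XX/OO/.X
[OX/XX/OO/X.] O move#5: (3,1):+0/OX/XX/OO/XO*
[OX/XX/OO/XO] end (terminal +0, X#6); searched .X/.X/.O/.. to 6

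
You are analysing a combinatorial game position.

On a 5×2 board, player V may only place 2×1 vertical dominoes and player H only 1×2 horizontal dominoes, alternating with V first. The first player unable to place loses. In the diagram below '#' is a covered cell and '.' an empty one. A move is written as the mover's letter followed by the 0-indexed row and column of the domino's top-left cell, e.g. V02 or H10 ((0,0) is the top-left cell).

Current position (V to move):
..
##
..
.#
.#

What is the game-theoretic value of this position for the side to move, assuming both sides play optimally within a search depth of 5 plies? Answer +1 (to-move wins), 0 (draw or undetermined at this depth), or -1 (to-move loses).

p1 V@[../##/../.#/.#]: V20[../##/#./##/.#]-1* V30[../##/../##/##]-1
p2 H@[../##/#./##/.#]: H00[##/##/#./##/.#]+1*
p3 V@[##/##/#./##/.#] terminal -1; root [../##/../.#/.#] d5

value(../##/../.#/.#, V) = -1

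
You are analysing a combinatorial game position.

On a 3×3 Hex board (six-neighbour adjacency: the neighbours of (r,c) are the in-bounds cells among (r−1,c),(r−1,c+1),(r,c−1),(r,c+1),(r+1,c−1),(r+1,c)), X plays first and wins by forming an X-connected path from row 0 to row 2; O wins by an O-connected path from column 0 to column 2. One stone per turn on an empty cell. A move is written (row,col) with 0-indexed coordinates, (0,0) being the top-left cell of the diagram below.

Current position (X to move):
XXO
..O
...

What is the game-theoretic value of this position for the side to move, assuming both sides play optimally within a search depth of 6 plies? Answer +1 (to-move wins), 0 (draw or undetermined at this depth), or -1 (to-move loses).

ply 1, X at XXO/..O/... | (1,0)=-1→XXO/X.O/...; (1,1)=+1→XXO/.XO/...*; (2,0)=+1→XXO/..O/X..; (2,1)=-1→XXO/..O/.X.; (2,2)=-1→XXO/..O/..X
ply 2, O at XXO/.XO/... | (1,0)=-1→XXO/OXO/...*; (2,0)=-1→XXO/.XO/O..; (2,1)=-1→XXO/.XO/.O.; (2,2)=-1→XXO/.XO/..O
ply 3, X at XXO/OXO/... | (2,0)=+1→XXO/OXO/X..*; (2,1)=+1→XXO/OXO/.X.; (2,2)=+1→XXO/OXO/..X
ply 4: XXO/OXO/X.. is terminal -1 (O); from XXO/..O/... depth 6

value(XXO/..O/..., X) = +1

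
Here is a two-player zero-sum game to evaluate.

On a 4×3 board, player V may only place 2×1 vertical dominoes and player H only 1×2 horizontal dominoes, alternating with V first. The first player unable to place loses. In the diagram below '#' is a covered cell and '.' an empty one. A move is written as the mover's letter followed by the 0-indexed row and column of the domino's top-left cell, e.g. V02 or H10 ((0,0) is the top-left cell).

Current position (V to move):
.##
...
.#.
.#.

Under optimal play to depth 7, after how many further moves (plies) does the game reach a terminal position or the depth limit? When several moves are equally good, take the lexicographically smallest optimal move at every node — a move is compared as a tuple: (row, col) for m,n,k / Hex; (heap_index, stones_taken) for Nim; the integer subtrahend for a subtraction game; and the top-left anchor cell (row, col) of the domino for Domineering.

ply 1, V at .##/.../.#./.#. | V00=+1→###/#../.#./.#.*; V10=+1→.##/#../##./.#.; V12=+1→.##/..#/.##/.#.; V20=+1→.##/.../##./##.; V22=+1→.##/.../.##/.##
ply 2, H at ###/#../.#./.#. | H11=-1→###/###/.#./.#.*
ply 3, V at ###/###/.#./.#. | V20=+1→###/###/##./##.*; V22=+1→###/###/.##/.##
ply 4: ###/###/##./##. is terminal -1 (H); from .##/.../.#./.#. depth 7

PV length from [.##/.../.#./.#.]: 3 plies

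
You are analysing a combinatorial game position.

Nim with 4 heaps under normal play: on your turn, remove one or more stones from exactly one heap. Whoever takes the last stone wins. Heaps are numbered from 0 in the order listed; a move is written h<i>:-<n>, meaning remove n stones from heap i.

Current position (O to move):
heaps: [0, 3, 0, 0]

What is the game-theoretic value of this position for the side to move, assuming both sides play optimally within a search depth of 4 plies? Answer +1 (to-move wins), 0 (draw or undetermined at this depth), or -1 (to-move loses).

value((0,3,0,0), O) = +1

p1 O@[(0,3,0,0)]: h1:-1[(0,2,0,0)]-1 h1:-2[(0,1,0,0)]-1 h1:-3[(0,0,0,0)]+1*
p2 X@[(0,0,0,0)] terminal -1; root [(0,3,0,0)] d4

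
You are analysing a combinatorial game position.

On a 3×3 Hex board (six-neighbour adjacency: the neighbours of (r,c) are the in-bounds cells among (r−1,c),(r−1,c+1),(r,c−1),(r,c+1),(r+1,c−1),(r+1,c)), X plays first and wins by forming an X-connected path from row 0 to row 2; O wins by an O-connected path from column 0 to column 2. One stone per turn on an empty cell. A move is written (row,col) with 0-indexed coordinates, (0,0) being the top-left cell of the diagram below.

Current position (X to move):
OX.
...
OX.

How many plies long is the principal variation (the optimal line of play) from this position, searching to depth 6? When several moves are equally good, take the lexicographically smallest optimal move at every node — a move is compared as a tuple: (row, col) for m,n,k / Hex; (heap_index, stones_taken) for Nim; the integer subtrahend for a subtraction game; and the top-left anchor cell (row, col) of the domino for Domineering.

p1 X@[OX./.../OX.]: (0,2)[OXX/.../OX.]+1* (1,0)[OX./X../OX.]-1 (1,1)[OX./.X./OX.]+1 (1,2)[OX./..X/OX.]+1 (2,2)[OX./.../OXX]-1
p2 O@[OXX/.../OX.]: (1,0)[OXX/O../OX.]-1* (1,1)[OXX/.O./OX.]-1 (1,2)[OXX/..O/OX.]-1 (2,2)[OXX/.../OXO]-1
p3 X@[OXX/O../OX.]: (1,1)[OXX/OX./OX.]+1* (1,2)[OXX/O.X/OX.]+1 (2,2)[OXX/O../OXX]+1
p4 O@[OXX/OX./OX.] terminal -1; root [OX./.../OX.] d6

PV length from [OX./.../OX.]: 3 plies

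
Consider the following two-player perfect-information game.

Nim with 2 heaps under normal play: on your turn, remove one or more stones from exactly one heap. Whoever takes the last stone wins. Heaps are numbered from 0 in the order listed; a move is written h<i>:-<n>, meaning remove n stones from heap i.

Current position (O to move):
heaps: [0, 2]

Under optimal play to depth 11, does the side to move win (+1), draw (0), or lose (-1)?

p1 O@[(0,2)]: h1:-1[(0,1)]-1 h1:-2[(0,0)]+1*
p2 X@[(0,0)] terminal -1; root [(0,2)] d11

value((0,2), O) = +1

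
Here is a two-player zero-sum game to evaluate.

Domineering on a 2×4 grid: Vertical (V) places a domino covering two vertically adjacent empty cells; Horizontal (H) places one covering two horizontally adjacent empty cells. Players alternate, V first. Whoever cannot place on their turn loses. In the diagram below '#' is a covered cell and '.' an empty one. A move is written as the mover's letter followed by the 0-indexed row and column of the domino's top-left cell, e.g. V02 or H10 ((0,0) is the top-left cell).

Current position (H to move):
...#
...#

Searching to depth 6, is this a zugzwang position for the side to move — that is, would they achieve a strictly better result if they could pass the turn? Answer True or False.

ply 1, H at ...#/...# | H00=+1→##.#/...#*; H01=+1→.###/...#; H10=+1→...#/##.#; H11=+1→...#/.###
ply 2, V at ##.#/...# | V02=-1→####/..##*
ply 3, H at ####/..## | H10=+1→####/####*
ply 4: ####/#### is terminal -1 (V); from ...#/...# depth 6
suppose H passes — search the same position with V to move:
pass> ply 1, V at ...#/...# | V00=-1→#..#/#..#; V01=+1→.#.#/.#.#*; V02=-1→..##/..##
pass> ply 2: .#.#/.#.# is terminal -1 (H); from ...#/...# depth 6
for H: play +1, pass -1

zugzwang(...#/...#, H) = False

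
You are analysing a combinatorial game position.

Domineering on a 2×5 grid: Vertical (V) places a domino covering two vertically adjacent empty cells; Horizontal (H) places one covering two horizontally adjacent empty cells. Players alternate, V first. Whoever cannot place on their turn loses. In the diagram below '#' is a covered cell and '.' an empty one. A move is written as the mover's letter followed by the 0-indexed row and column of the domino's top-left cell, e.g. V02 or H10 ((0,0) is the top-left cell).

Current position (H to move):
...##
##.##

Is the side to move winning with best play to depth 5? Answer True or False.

ply 1, H at ...##/##.## | H00=-1→##.##/##.##; H01=+1→.####/##.##*
ply 2: .####/##.## is terminal -1 (V); from ...##/##.## depth 5

H winning at [...##/##.##]: True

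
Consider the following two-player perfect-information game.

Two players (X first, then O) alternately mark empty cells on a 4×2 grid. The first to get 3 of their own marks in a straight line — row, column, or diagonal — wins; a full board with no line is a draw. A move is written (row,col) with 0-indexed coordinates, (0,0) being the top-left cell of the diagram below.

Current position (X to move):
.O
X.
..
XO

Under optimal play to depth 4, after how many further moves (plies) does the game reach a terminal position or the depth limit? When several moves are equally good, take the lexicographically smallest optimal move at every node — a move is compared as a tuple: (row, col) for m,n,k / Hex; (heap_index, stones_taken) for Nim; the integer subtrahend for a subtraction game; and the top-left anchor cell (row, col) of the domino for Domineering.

PV length from [.O/X./../XO]: 1 ply

[.O/X./../XO] X move#1: (0,0):+0/XO/X./../XO, (1,1):+0/.O/XX/../XO, (2,0):+1/.O/X./X./XO*, (2,1):+0/.O/X./.X/XO
[.O/X./X./XO] end (terminal -1, O#2); searched .O/X./../XO to 4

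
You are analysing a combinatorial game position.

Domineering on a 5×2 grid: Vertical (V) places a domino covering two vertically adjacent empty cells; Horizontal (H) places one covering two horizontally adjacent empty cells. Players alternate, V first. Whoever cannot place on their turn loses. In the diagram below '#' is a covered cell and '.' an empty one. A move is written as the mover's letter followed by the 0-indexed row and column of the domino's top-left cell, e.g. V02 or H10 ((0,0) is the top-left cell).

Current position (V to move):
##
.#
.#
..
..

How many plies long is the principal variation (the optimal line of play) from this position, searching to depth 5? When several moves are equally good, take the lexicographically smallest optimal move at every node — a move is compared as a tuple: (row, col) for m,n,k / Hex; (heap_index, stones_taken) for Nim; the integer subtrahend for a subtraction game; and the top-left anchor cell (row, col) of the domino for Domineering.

p1 V@[##/.#/.#/../..]: V10[##/##/##/../..]-1 V20[##/.#/##/#./..]-1 V30[##/.#/.#/#./#.]+1* V31[##/.#/.#/.#/.#]+1
p2 H@[##/.#/.#/#./#.] terminal -1; root [##/.#/.#/../..] d5

PV length from [##/.#/.#/../..]: 1 ply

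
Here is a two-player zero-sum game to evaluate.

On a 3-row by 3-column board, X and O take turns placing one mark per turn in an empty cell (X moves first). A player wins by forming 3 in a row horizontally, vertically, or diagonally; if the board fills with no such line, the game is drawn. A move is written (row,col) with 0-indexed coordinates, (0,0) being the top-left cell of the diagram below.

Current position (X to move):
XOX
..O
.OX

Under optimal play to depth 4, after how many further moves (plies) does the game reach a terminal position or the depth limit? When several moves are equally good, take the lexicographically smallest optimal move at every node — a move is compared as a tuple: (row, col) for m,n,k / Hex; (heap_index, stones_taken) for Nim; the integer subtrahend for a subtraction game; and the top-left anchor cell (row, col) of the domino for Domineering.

PV length from [XOX/..O/.OX]: 1 ply

[XOX/..O/.OX] X move#1: (1,0):-1/XOX/X.O/.OX, (1,1):+1/XOX/.XO/.OX*, (2,0):-1/XOX/..O/XOX
[XOX/.XO/.OX] end (terminal -1, O#2); searched XOX/..O/.OX to 4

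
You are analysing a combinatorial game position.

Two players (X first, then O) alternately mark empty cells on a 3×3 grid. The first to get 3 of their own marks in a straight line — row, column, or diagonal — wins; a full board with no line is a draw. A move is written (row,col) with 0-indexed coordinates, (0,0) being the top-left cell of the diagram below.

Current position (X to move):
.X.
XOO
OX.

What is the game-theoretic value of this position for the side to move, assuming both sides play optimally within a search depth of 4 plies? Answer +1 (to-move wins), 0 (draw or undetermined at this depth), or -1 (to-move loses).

p1 X@[.X./XOO/OX.]: (0,0)[XX./XOO/OX.]-1 (0,2)[.XX/XOO/OX.]+0* (2,2)[.X./XOO/OXX]-1
p2 O@[.XX/XOO/OX.]: (0,0)[OXX/XOO/OX.]+0* (2,2)[.XX/XOO/OXO]-1
p3 X@[OXX/XOO/OX.]: (2,2)[OXX/XOO/OXX]+0*
p4 O@[OXX/XOO/OXX] terminal +0; root [.X./XOO/OX.] d4

value(.X./XOO/OX., X) = 0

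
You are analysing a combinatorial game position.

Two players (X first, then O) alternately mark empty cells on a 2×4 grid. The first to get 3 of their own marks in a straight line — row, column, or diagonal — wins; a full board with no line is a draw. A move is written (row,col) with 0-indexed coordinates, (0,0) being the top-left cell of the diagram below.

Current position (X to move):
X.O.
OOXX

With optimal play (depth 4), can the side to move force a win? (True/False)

X winning at [X.O./OOXX]: False

ply 1, X at X.O./OOXX | (0,1)=+0→XXO./OOXX*; (0,3)=+0→X.OX/OOXX
ply 2, O at XXO./OOXX | (0,3)=+0→XXOO/OOXX*
ply 3: XXOO/OOXX is terminal +0 (X); from X.O./OOXX depth 4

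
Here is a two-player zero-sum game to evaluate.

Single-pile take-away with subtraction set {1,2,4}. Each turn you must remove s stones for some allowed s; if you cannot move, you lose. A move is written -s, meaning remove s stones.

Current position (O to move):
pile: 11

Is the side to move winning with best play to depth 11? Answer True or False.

p1 O@[11]: -1[10]-1 -2[9]+1* -4[7]-1
p2 X@[9]: -1[8]-1* -2[7]-1 -4[5]-1
p3 O@[8]: -1[7]-1 -2[6]+1* -4[4]-1
p4 X@[6]: -1[5]-1* -2[4]-1 -4[2]-1
p5 O@[5]: -1[4]-1 -2[3]+1* -4[1]-1
p6 X@[3]: -1[2]-1* -2[1]-1
p7 O@[2]: -1[1]-1 -2[0]+1*
p8 X@[0] terminal -1; root [11] d11

O winning at [11]: True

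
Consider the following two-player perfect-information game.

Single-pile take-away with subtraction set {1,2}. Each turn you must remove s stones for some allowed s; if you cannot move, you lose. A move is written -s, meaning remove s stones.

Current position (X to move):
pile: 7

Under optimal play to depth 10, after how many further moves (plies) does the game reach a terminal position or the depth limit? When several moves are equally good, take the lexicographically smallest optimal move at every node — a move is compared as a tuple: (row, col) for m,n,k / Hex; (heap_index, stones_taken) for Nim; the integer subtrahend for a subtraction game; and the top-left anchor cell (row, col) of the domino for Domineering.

PV length from [7]: 5 plies

[7] X move#1: -1:+1/6*, -2:-1/5
[6] O move#2: -1:-1/5*, -2:-1/4
[5] X move#3: -1:-1/4, -2:+1/3*
[3] O move#4: -1:-1/2*, -2:-1/1
[2] X move#5: -1:-1/1, -2:+1/0*
[0] end (terminal -1, O#6); searched 7 to 10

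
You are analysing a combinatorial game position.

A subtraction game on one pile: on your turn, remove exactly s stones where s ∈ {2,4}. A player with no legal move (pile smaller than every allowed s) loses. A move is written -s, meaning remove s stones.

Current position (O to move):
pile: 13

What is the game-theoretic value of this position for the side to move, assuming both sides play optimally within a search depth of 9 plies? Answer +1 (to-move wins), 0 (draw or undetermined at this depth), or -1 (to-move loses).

ply 1, O at 13 | -2=-1→11*; -4=-1→9
ply 2, X at 11 | -2=-1→9; -4=+1→7*
ply 3, O at 7 | -2=-1→5*; -4=-1→3
ply 4, X at 5 | -2=-1→3; -4=+1→1*
ply 5: 1 is terminal -1 (O); from 13 depth 9

value(13, O) = -1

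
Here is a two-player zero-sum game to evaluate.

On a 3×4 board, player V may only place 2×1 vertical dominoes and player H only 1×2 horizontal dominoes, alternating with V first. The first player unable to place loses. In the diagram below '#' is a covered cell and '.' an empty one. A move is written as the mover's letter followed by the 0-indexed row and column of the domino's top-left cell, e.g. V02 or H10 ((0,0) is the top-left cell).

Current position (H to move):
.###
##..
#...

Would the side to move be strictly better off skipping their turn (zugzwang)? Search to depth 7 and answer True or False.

p1 H@[.###/##../#...]: H12[.###/####/#...]+1* H21[.###/##../###.]-1 H22[.###/##../#.##]+1
p2 V@[.###/####/#...] terminal -1; root [.###/##../#...] d7
suppose H passes — search the same position with V to move:
pass> p1 V@[.###/##../#...]: V12[.###/###./#.#.]+1* V13[.###/##.#/#..#]-1
pass> p2 H@[.###/###./#.#.] terminal -1; root [.###/##../#...] d7
for H: play +1, pass -1

zugzwang(.###/##../#..., H) = False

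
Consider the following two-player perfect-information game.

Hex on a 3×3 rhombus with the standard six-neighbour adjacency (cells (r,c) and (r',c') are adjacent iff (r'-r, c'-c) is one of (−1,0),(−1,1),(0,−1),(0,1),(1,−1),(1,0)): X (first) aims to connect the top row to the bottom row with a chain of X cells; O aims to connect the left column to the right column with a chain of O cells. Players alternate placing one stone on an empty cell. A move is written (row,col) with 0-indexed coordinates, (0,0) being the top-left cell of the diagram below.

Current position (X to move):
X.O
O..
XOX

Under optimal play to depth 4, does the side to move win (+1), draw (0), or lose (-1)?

p1 X@[X.O/O../XOX]: (0,1)[XXO/O../XOX]-1* (1,1)[X.O/OX./XOX]-1 (1,2)[X.O/O.X/XOX]-1
p2 O@[XXO/O../XOX]: (1,1)[XXO/OO./XOX]+1* (1,2)[XXO/O.O/XOX]-1
p3 X@[XXO/OO./XOX] terminal -1; root [X.O/O../XOX] d4

value(X.O/O../XOX, X) = -1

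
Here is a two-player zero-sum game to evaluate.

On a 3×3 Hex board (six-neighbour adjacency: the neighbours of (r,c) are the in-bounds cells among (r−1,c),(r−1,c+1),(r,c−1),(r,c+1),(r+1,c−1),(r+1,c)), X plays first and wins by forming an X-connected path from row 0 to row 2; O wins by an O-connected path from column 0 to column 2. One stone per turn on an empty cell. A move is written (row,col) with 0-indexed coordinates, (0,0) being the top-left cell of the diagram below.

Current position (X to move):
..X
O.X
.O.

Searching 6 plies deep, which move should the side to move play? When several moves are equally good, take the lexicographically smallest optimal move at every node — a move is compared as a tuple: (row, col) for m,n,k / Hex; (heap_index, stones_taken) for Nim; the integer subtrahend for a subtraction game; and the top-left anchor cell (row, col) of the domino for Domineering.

ply 1, X at ..X/O.X/.O. | (0,0)=-1→X.X/O.X/.O.; (0,1)=-1→.XX/O.X/.O.; (1,1)=+1→..X/OXX/.O.*; (2,0)=+1→..X/O.X/XO.; (2,2)=+1→..X/O.X/.OX
ply 2, O at ..X/OXX/.O. | (0,0)=-1→O.X/OXX/.O.*; (0,1)=-1→.OX/OXX/.O.; (2,0)=-1→..X/OXX/OO.; (2,2)=-1→..X/OXX/.OO
ply 3, X at O.X/OXX/.O. | (0,1)=+1→OXX/OXX/.O.*; (2,0)=+1→O.X/OXX/XO.; (2,2)=+1→O.X/OXX/.OX
ply 4, O at OXX/OXX/.O. | (2,0)=-1→OXX/OXX/OO.*; (2,2)=-1→OXX/OXX/.OO
ply 5, X at OXX/OXX/OO. | (2,2)=+1→OXX/OXX/OOX*
ply 6: OXX/OXX/OOX is terminal -1 (O); from ..X/O.X/.O. depth 6

X's best at [..X/O.X/.O.]: (1,1)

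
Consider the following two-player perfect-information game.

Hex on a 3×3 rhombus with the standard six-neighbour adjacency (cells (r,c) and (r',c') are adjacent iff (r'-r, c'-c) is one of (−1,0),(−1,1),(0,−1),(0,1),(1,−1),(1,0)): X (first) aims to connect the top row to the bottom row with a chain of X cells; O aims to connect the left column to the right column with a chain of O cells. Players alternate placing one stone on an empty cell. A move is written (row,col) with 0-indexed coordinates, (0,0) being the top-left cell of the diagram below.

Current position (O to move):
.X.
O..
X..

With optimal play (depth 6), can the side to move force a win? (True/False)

O winning at [.X./O../X..]: True

p1 O@[.X./O../X..]: (0,0)[OX./O../X..]-1 (0,2)[.XO/O../X..]-1 (1,1)[.X./OO./X..]+1* (1,2)[.X./O.O/X..]-1 (2,1)[.X./O../XO.]-1 (2,2)[.X./O../X.O]-1
p2 X@[.X./OO./X..]: (0,0)[XX./OO./X..]-1* (0,2)[.XX/OO./X..]-1 (1,2)[.X./OOX/X..]-1 (2,1)[.X./OO./XX.]-1 (2,2)[.X./OO./X.X]-1
p3 O@[XX./OO./X..]: (0,2)[XXO/OO./X..]+1* (1,2)[XX./OOO/X..]+1 (2,1)[XX./OO./XO.]+1 (2,2)[XX./OO./X.O]+1
p4 X@[XXO/OO./X..] terminal -1; root [.X./O../X..] d6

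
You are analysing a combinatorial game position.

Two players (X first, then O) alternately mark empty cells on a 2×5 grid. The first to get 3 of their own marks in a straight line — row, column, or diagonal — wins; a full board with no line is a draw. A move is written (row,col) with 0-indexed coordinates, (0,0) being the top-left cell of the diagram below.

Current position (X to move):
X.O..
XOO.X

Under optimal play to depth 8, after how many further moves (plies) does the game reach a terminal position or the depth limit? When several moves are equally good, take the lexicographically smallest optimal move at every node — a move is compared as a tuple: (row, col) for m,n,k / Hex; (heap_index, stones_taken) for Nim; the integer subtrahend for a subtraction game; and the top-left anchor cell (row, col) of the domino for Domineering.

PV length from [X.O../XOO.X]: 4 plies

p1 X@[X.O../XOO.X]: (0,1)[XXO../XOO.X]-1* (0,3)[X.OX./XOO.X]-1 (0,4)[X.O.X/XOO.X]-1 (1,3)[X.O../XOOXX]-1
p2 O@[XXO../XOO.X]: (0,3)[XXOO./XOO.X]+1* (0,4)[XXO.O/XOO.X]+1 (1,3)[XXO../XOOOX]+1
p3 X@[XXOO./XOO.X]: (0,4)[XXOOX/XOO.X]-1* (1,3)[XXOO./XOOXX]-1
p4 O@[XXOOX/XOO.X]: (1,3)[XXOOX/XOOOX]+1*
p5 X@[XXOOX/XOOOX] terminal -1; root [X.O../XOO.X] d8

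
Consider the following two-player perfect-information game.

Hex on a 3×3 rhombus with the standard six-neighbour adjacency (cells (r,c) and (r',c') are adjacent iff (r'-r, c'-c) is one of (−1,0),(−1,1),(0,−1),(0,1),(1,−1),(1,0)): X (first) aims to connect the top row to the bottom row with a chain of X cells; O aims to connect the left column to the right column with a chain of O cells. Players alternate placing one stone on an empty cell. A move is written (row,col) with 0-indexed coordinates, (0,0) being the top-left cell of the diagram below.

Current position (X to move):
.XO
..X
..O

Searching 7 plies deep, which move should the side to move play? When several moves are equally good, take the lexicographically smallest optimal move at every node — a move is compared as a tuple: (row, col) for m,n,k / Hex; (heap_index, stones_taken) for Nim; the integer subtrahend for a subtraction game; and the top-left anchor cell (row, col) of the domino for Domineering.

X's best at [.XO/..X/..O]: (1,1)

ply 1, X at .XO/..X/..O | (0,0)=-1→XXO/..X/..O; (1,0)=-1→.XO/X.X/..O; (1,1)=+1→.XO/.XX/..O*; (2,0)=+1→.XO/..X/X.O; (2,1)=-1→.XO/..X/.XO
ply 2, O at .XO/.XX/..O | (0,0)=-1→OXO/.XX/..O*; (1,0)=-1→.XO/OXX/..O; (2,0)=-1→.XO/.XX/O.O; (2,1)=-1→.XO/.XX/.OO
ply 3, X at OXO/.XX/..O | (1,0)=+1→OXO/XXX/..O*; (2,0)=+1→OXO/.XX/X.O; (2,1)=+1→OXO/.XX/.XO
ply 4, O at OXO/XXX/..O | (2,0)=-1→OXO/XXX/O.O*; (2,1)=-1→OXO/XXX/.OO
ply 5, X at OXO/XXX/O.O | (2,1)=+1→OXO/XXX/OXO*
ply 6: OXO/XXX/OXO is terminal -1 (O); from .XO/..X/..O depth 7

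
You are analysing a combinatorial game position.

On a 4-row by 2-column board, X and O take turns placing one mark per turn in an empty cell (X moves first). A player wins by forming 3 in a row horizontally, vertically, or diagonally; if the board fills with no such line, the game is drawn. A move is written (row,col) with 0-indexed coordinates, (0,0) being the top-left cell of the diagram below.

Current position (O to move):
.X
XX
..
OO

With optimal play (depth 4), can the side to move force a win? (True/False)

O winning at [.X/XX/../OO]: False

p1 O@[.X/XX/../OO]: (0,0)[OX/XX/../OO]-1 (2,0)[.X/XX/O./OO]-1 (2,1)[.X/XX/.O/OO]+0*
p2 X@[.X/XX/.O/OO]: (0,0)[XX/XX/.O/OO]+0* (2,0)[.X/XX/XO/OO]+0
p3 O@[XX/XX/.O/OO]: (2,0)[XX/XX/OO/OO]+0*
p4 X@[XX/XX/OO/OO] terminal +0; root [.X/XX/../OO] d4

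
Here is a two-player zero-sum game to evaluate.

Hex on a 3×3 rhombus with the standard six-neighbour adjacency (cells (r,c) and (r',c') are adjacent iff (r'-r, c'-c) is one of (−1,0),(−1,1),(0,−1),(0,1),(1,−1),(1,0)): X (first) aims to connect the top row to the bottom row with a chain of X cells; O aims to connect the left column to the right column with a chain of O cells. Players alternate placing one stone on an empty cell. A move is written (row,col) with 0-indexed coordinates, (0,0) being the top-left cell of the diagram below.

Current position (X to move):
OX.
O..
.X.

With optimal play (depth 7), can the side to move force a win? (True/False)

[OX./O../.X.] X move#1: (0,2):+1/OXX/O../.X.*, (1,1):+1/OX./OX./.X., (1,2):+1/OX./O.X/.X., (2,0):-1/OX./O../XX., (2,2):-1/OX./O../.XX
[OXX/O../.X.] O move#2: (1,1):-1/OXX/OO./.X.*, (1,2):-1/OXX/O.O/.X., (2,0):-1/OXX/O../OX., (2,2):-1/OXX/O../.XO
[OXX/OO./.X.] X move#3: (1,2):+1/OXX/OOX/.X.*, (2,0):-1/OXX/OO./XX., (2,2):-1/OXX/OO./.XX
[OXX/OOX/.X.] end (terminal -1, O#4); searched OX./O../.X. to 7

X winning at [OX./O../.X.]: True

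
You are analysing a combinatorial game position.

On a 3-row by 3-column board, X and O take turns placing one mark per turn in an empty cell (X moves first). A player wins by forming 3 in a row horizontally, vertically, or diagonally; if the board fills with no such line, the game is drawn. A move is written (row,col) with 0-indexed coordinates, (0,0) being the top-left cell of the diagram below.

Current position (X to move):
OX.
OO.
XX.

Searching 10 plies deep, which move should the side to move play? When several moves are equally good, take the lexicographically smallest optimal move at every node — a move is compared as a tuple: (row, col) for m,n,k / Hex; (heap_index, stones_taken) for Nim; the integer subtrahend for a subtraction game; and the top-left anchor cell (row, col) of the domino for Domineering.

X's best at [OX./OO./XX.]: (2,2)

p1 X@[OX./OO./XX.]: (0,2)[OXX/OO./XX.]-1 (1,2)[OX./OOX/XX.]-1 (2,2)[OX./OO./XXX]+1*
p2 O@[OX./OO./XXX] terminal -1; root [OX./OO./XX.] d10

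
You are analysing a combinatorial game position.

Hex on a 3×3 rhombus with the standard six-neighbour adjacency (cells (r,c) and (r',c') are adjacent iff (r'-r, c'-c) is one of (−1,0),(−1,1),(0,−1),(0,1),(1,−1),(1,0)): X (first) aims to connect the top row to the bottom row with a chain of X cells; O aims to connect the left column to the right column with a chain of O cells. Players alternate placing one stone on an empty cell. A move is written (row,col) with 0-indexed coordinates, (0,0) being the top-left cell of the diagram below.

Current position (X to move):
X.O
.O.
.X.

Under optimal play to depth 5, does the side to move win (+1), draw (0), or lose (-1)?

value(X.O/.O./.X., X) = -1

ply 1, X at X.O/.O./.X. | (0,1)=-1→XXO/.O./.X.*; (1,0)=-1→X.O/XO./.X.; (1,2)=-1→X.O/.OX/.X.; (2,0)=-1→X.O/.O./XX.; (2,2)=-1→X.O/.O./.XX
ply 2, O at XXO/.O./.X. | (1,0)=+1→XXO/OO./.X.*; (1,2)=+1→XXO/.OO/.X.; (2,0)=+1→XXO/.O./OX.; (2,2)=+1→XXO/.O./.XO
ply 3: XXO/OO./.X. is terminal -1 (X); from X.O/.O./.X. depth 5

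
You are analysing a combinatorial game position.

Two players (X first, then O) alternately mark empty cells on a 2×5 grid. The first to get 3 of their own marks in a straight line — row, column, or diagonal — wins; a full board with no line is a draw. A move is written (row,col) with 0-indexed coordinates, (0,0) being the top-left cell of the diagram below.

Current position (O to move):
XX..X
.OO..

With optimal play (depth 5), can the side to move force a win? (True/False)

[XX..X/.OO..] O move#1: (0,2):+1/XXO.X/.OO..*, (0,3):-1/XX.OX/.OO.., (1,0):+1/XX..X/OOO.., (1,3):+1/XX..X/.OOO., (1,4):-1/XX..X/.OO.O
[XXO.X/.OO..] X move#2: (0,3):-1/XXOXX/.OO..*, (1,0):-1/XXO.X/XOO.., (1,3):-1/XXO.X/.OOX., (1,4):-1/XXO.X/.OO.X
[XXOXX/.OO..] O move#3: (1,0):+1/XXOXX/OOO..*, (1,3):+1/XXOXX/.OOO., (1,4):+1/XXOXX/.OO.O
[XXOXX/OOO..] end (terminal -1, X#4); searched XX..X/.OO.. to 5

O winning at [XX..X/.OO..]: True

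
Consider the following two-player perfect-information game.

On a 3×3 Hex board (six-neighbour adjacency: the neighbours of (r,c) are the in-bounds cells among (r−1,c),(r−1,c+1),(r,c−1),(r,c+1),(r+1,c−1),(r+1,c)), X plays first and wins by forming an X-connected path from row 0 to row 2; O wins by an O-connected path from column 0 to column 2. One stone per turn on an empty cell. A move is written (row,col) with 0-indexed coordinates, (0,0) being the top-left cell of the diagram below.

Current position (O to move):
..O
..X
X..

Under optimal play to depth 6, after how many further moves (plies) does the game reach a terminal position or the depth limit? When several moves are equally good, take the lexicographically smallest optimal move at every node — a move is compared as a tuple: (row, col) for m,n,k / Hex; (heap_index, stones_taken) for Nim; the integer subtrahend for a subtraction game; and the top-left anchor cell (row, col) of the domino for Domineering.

PV length from [..O/..X/X..]: 3 plies

[..O/..X/X..] O move#1: (0,0):-1/O.O/..X/X.., (0,1):+1/.OO/..X/X..*, (1,0):+1/..O/O.X/X.., (1,1):-1/..O/.OX/X.., (2,1):-1/..O/..X/XO., (2,2):-1/..O/..X/X.O
[.OO/..X/X..] X move#2: (0,0):-1/XOO/..X/X..*, (1,0):-1/.OO/X.X/X.., (1,1):-1/.OO/.XX/X.., (2,1):-1/.OO/..X/XX., (2,2):-1/.OO/..X/X.X
[XOO/..X/X..] O move#3: (1,0):+1/XOO/O.X/X..*, (1,1):-1/XOO/.OX/X.., (2,1):-1/XOO/..X/XO., (2,2):-1/XOO/..X/X.O
[XOO/O.X/X..] end (terminal -1, X#4); searched ..O/..X/X.. to 6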